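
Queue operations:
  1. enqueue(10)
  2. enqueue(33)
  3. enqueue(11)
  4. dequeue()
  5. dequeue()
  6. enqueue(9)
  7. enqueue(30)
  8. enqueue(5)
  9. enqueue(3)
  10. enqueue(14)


enqueue(10) -> [10]
enqueue(33) -> [10, 33]
enqueue(11) -> [10, 33, 11]
dequeue()->10, [33, 11]
dequeue()->33, [11]
enqueue(9) -> [11, 9]
enqueue(30) -> [11, 9, 30]
enqueue(5) -> [11, 9, 30, 5]
enqueue(3) -> [11, 9, 30, 5, 3]
enqueue(14) -> [11, 9, 30, 5, 3, 14]

Final queue: [11, 9, 30, 5, 3, 14]


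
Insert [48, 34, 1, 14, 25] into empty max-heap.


Insert 48: [48]
Insert 34: [48, 34]
Insert 1: [48, 34, 1]
Insert 14: [48, 34, 1, 14]
Insert 25: [48, 34, 1, 14, 25]

Final heap: [48, 34, 1, 14, 25]


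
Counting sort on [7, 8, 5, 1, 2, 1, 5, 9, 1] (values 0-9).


Input: [7, 8, 5, 1, 2, 1, 5, 9, 1]
Counts: [0, 3, 1, 0, 0, 2, 0, 1, 1, 1]

Sorted: [1, 1, 1, 2, 5, 5, 7, 8, 9]


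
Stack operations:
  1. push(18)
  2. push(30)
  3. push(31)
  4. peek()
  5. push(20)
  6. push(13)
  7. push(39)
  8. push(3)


push(18) -> [18]
push(30) -> [18, 30]
push(31) -> [18, 30, 31]
peek()->31
push(20) -> [18, 30, 31, 20]
push(13) -> [18, 30, 31, 20, 13]
push(39) -> [18, 30, 31, 20, 13, 39]
push(3) -> [18, 30, 31, 20, 13, 39, 3]

Final stack: [18, 30, 31, 20, 13, 39, 3]


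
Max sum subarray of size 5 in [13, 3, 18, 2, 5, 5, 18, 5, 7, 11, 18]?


[0:5]: 41
[1:6]: 33
[2:7]: 48
[3:8]: 35
[4:9]: 40
[5:10]: 46
[6:11]: 59

Max: 59 at [6:11]


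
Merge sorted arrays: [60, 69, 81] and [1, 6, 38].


Take 1 from B
Take 6 from B
Take 38 from B

Merged: [1, 6, 38, 60, 69, 81]


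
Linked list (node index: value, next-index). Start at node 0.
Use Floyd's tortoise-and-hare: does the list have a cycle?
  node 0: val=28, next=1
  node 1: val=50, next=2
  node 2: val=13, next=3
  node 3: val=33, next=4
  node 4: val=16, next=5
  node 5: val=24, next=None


Floyd's tortoise (slow, +1) and hare (fast, +2):
  init: slow=0, fast=0
  step 1: slow=1, fast=2
  step 2: slow=2, fast=4
  step 3: fast 4->5->None, no cycle

Cycle: no


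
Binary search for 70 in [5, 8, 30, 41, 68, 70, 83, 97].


Step 1: lo=0, hi=7, mid=3, val=41
Step 2: lo=4, hi=7, mid=5, val=70

Found at index 5


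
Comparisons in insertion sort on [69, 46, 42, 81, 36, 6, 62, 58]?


Algorithm: insertion sort
Input: [69, 46, 42, 81, 36, 6, 62, 58]
Sorted: [6, 36, 42, 46, 58, 62, 69, 81]

20


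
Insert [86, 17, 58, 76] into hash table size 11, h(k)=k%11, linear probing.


Insert 86: h=9 -> slot 9
Insert 17: h=6 -> slot 6
Insert 58: h=3 -> slot 3
Insert 76: h=10 -> slot 10

Table: [None, None, None, 58, None, None, 17, None, None, 86, 76]


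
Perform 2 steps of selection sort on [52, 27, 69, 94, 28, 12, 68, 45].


Initial: [52, 27, 69, 94, 28, 12, 68, 45]
Step 1: min=12 at 5
  Swap: [12, 27, 69, 94, 28, 52, 68, 45]
Step 2: min=27 at 1
  Swap: [12, 27, 69, 94, 28, 52, 68, 45]

After 2 steps: [12, 27, 69, 94, 28, 52, 68, 45]


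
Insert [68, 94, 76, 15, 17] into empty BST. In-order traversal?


Insert 68: root
Insert 94: R from 68
Insert 76: R from 68 -> L from 94
Insert 15: L from 68
Insert 17: L from 68 -> R from 15

In-order: [15, 17, 68, 76, 94]


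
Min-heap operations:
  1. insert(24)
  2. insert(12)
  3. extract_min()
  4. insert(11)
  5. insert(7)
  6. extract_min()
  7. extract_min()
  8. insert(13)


insert(24) -> [24]
insert(12) -> [12, 24]
extract_min()->12, [24]
insert(11) -> [11, 24]
insert(7) -> [7, 24, 11]
extract_min()->7, [11, 24]
extract_min()->11, [24]
insert(13) -> [13, 24]

Final heap: [13, 24]


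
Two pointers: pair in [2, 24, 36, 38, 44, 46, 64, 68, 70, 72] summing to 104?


lo=0(2)+hi=9(72)=74
lo=1(24)+hi=9(72)=96
lo=2(36)+hi=9(72)=108
lo=2(36)+hi=8(70)=106
lo=2(36)+hi=7(68)=104

Yes: 36+68=104


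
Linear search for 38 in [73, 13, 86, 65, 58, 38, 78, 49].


i=0: 73!=38
i=1: 13!=38
i=2: 86!=38
i=3: 65!=38
i=4: 58!=38
i=5: 38==38 found!

Found at 5, 6 comps


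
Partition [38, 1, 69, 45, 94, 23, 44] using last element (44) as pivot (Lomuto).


Pivot: 44
  38 <= 44: advance i (no swap)
  1 <= 44: advance i (no swap)
  23 <= 44: swap -> [38, 1, 23, 45, 94, 69, 44]
Place pivot at 3: [38, 1, 23, 44, 94, 69, 45]

Partitioned: [38, 1, 23, 44, 94, 69, 45]


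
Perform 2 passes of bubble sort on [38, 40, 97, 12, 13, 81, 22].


Initial: [38, 40, 97, 12, 13, 81, 22]
Pass 1: [38, 40, 12, 13, 81, 22, 97] (4 swaps)
Pass 2: [38, 12, 13, 40, 22, 81, 97] (3 swaps)

After 2 passes: [38, 12, 13, 40, 22, 81, 97]


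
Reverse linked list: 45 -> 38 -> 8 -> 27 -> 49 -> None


Step 1: curr=45, set curr.next=prev(None) | reversed so far: 45
Step 2: curr=38, set curr.next=prev(45) | reversed so far: 38 -> 45
Step 3: curr=8, set curr.next=prev(38) | reversed so far: 8 -> 38 -> 45
Step 4: curr=27, set curr.next=prev(8) | reversed so far: 27 -> 8 -> 38 -> 45
Step 5: curr=49, set curr.next=prev(27) | reversed so far: 49 -> 27 -> 8 -> 38 -> 45

49 -> 27 -> 8 -> 38 -> 45 -> None


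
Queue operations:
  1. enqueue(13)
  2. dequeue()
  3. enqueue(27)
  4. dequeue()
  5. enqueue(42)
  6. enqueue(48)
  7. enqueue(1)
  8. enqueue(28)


enqueue(13) -> [13]
dequeue()->13, []
enqueue(27) -> [27]
dequeue()->27, []
enqueue(42) -> [42]
enqueue(48) -> [42, 48]
enqueue(1) -> [42, 48, 1]
enqueue(28) -> [42, 48, 1, 28]

Final queue: [42, 48, 1, 28]


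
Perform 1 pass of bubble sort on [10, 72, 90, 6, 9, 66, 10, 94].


Initial: [10, 72, 90, 6, 9, 66, 10, 94]
Pass 1: [10, 72, 6, 9, 66, 10, 90, 94] (4 swaps)

After 1 pass: [10, 72, 6, 9, 66, 10, 90, 94]


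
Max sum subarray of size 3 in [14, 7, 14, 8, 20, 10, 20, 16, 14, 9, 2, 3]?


[0:3]: 35
[1:4]: 29
[2:5]: 42
[3:6]: 38
[4:7]: 50
[5:8]: 46
[6:9]: 50
[7:10]: 39
[8:11]: 25
[9:12]: 14

Max: 50 at [4:7]


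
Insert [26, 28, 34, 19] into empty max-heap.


Insert 26: [26]
Insert 28: [28, 26]
Insert 34: [34, 26, 28]
Insert 19: [34, 26, 28, 19]

Final heap: [34, 26, 28, 19]


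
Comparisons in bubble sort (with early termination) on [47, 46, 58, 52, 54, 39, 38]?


Algorithm: bubble sort (with early termination)
Input: [47, 46, 58, 52, 54, 39, 38]
Sorted: [38, 39, 46, 47, 52, 54, 58]

21


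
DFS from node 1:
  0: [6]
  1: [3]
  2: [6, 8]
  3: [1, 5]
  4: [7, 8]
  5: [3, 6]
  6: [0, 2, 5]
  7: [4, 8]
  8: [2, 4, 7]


Visit 1, push [3]
Visit 3, push [5]
Visit 5, push [6]
Visit 6, push [2, 0]
Visit 0, push []
Visit 2, push [8]
Visit 8, push [7, 4]
Visit 4, push [7]
Visit 7, push []

DFS order: [1, 3, 5, 6, 0, 2, 8, 4, 7]


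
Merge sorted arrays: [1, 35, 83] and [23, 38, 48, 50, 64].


Take 1 from A
Take 23 from B
Take 35 from A
Take 38 from B
Take 48 from B
Take 50 from B
Take 64 from B

Merged: [1, 23, 35, 38, 48, 50, 64, 83]


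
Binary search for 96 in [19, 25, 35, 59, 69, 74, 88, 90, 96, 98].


Step 1: lo=0, hi=9, mid=4, val=69
Step 2: lo=5, hi=9, mid=7, val=90
Step 3: lo=8, hi=9, mid=8, val=96

Found at index 8


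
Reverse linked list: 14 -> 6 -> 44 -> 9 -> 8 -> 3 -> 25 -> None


Step 1: curr=14, set curr.next=prev(None) | reversed so far: 14
Step 2: curr=6, set curr.next=prev(14) | reversed so far: 6 -> 14
Step 3: curr=44, set curr.next=prev(6) | reversed so far: 44 -> 6 -> 14
Step 4: curr=9, set curr.next=prev(44) | reversed so far: 9 -> 44 -> 6 -> 14
Step 5: curr=8, set curr.next=prev(9) | reversed so far: 8 -> 9 -> 44 -> 6 -> 14
Step 6: curr=3, set curr.next=prev(8) | reversed so far: 3 -> 8 -> 9 -> 44 -> 6 -> 14
Step 7: curr=25, set curr.next=prev(3) | reversed so far: 25 -> 3 -> 8 -> 9 -> 44 -> 6 -> 14

25 -> 3 -> 8 -> 9 -> 44 -> 6 -> 14 -> None


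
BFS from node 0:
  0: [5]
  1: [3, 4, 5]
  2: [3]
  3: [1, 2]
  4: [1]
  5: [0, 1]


Visit 0, enqueue [5]
Visit 5, enqueue [1]
Visit 1, enqueue [3, 4]
Visit 3, enqueue [2]
Visit 4, enqueue []
Visit 2, enqueue []

BFS order: [0, 5, 1, 3, 4, 2]


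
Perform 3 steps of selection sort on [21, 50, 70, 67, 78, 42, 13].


Initial: [21, 50, 70, 67, 78, 42, 13]
Step 1: min=13 at 6
  Swap: [13, 50, 70, 67, 78, 42, 21]
Step 2: min=21 at 6
  Swap: [13, 21, 70, 67, 78, 42, 50]
Step 3: min=42 at 5
  Swap: [13, 21, 42, 67, 78, 70, 50]

After 3 steps: [13, 21, 42, 67, 78, 70, 50]


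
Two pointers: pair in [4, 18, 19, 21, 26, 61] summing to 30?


lo=0(4)+hi=5(61)=65
lo=0(4)+hi=4(26)=30

Yes: 4+26=30


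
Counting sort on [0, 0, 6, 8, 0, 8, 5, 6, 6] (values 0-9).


Input: [0, 0, 6, 8, 0, 8, 5, 6, 6]
Counts: [3, 0, 0, 0, 0, 1, 3, 0, 2, 0]

Sorted: [0, 0, 0, 5, 6, 6, 6, 8, 8]


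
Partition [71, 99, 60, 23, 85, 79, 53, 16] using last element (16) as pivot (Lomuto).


Pivot: 16
Place pivot at 0: [16, 99, 60, 23, 85, 79, 53, 71]

Partitioned: [16, 99, 60, 23, 85, 79, 53, 71]


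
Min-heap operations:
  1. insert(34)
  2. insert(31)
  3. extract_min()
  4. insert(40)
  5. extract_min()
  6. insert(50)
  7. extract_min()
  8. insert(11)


insert(34) -> [34]
insert(31) -> [31, 34]
extract_min()->31, [34]
insert(40) -> [34, 40]
extract_min()->34, [40]
insert(50) -> [40, 50]
extract_min()->40, [50]
insert(11) -> [11, 50]

Final heap: [11, 50]


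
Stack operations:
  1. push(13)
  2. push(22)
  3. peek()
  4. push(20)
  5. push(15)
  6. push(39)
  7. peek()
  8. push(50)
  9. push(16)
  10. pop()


push(13) -> [13]
push(22) -> [13, 22]
peek()->22
push(20) -> [13, 22, 20]
push(15) -> [13, 22, 20, 15]
push(39) -> [13, 22, 20, 15, 39]
peek()->39
push(50) -> [13, 22, 20, 15, 39, 50]
push(16) -> [13, 22, 20, 15, 39, 50, 16]
pop()->16, [13, 22, 20, 15, 39, 50]

Final stack: [13, 22, 20, 15, 39, 50]


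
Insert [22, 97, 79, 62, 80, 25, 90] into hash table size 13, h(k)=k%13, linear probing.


Insert 22: h=9 -> slot 9
Insert 97: h=6 -> slot 6
Insert 79: h=1 -> slot 1
Insert 62: h=10 -> slot 10
Insert 80: h=2 -> slot 2
Insert 25: h=12 -> slot 12
Insert 90: h=12, 1 probes -> slot 0

Table: [90, 79, 80, None, None, None, 97, None, None, 22, 62, None, 25]


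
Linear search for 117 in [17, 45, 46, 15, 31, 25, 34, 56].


i=0: 17!=117
i=1: 45!=117
i=2: 46!=117
i=3: 15!=117
i=4: 31!=117
i=5: 25!=117
i=6: 34!=117
i=7: 56!=117

Not found, 8 comps


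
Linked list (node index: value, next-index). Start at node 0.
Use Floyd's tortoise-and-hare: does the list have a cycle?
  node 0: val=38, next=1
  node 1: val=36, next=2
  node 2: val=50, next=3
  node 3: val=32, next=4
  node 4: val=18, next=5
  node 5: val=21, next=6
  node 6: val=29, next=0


Floyd's tortoise (slow, +1) and hare (fast, +2):
  init: slow=0, fast=0
  step 1: slow=1, fast=2
  step 2: slow=2, fast=4
  step 3: slow=3, fast=6
  step 4: slow=4, fast=1
  step 5: slow=5, fast=3
  step 6: slow=6, fast=5
  step 7: slow=0, fast=0
  slow == fast at node 0: cycle detected

Cycle: yes


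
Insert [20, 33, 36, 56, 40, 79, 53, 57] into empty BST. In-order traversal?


Insert 20: root
Insert 33: R from 20
Insert 36: R from 20 -> R from 33
Insert 56: R from 20 -> R from 33 -> R from 36
Insert 40: R from 20 -> R from 33 -> R from 36 -> L from 56
Insert 79: R from 20 -> R from 33 -> R from 36 -> R from 56
Insert 53: R from 20 -> R from 33 -> R from 36 -> L from 56 -> R from 40
Insert 57: R from 20 -> R from 33 -> R from 36 -> R from 56 -> L from 79

In-order: [20, 33, 36, 40, 53, 56, 57, 79]


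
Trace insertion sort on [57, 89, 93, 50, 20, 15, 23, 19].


Initial: [57, 89, 93, 50, 20, 15, 23, 19]
Insert 89: [57, 89, 93, 50, 20, 15, 23, 19]
Insert 93: [57, 89, 93, 50, 20, 15, 23, 19]
Insert 50: [50, 57, 89, 93, 20, 15, 23, 19]
Insert 20: [20, 50, 57, 89, 93, 15, 23, 19]
Insert 15: [15, 20, 50, 57, 89, 93, 23, 19]
Insert 23: [15, 20, 23, 50, 57, 89, 93, 19]
Insert 19: [15, 19, 20, 23, 50, 57, 89, 93]

Sorted: [15, 19, 20, 23, 50, 57, 89, 93]


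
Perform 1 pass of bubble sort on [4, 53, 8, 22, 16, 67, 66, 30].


Initial: [4, 53, 8, 22, 16, 67, 66, 30]
Pass 1: [4, 8, 22, 16, 53, 66, 30, 67] (5 swaps)

After 1 pass: [4, 8, 22, 16, 53, 66, 30, 67]


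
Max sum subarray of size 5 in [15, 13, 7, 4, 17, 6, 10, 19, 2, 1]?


[0:5]: 56
[1:6]: 47
[2:7]: 44
[3:8]: 56
[4:9]: 54
[5:10]: 38

Max: 56 at [0:5]


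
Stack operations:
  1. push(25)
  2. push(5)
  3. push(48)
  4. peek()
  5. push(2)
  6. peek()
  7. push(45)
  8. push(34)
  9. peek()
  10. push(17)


push(25) -> [25]
push(5) -> [25, 5]
push(48) -> [25, 5, 48]
peek()->48
push(2) -> [25, 5, 48, 2]
peek()->2
push(45) -> [25, 5, 48, 2, 45]
push(34) -> [25, 5, 48, 2, 45, 34]
peek()->34
push(17) -> [25, 5, 48, 2, 45, 34, 17]

Final stack: [25, 5, 48, 2, 45, 34, 17]


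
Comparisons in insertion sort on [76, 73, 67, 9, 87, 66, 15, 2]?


Algorithm: insertion sort
Input: [76, 73, 67, 9, 87, 66, 15, 2]
Sorted: [2, 9, 15, 66, 67, 73, 76, 87]

25


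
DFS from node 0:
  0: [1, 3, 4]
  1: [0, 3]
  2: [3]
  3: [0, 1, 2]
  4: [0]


Visit 0, push [4, 3, 1]
Visit 1, push [3]
Visit 3, push [2]
Visit 2, push []
Visit 4, push []

DFS order: [0, 1, 3, 2, 4]


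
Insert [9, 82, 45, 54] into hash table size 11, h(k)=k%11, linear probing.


Insert 9: h=9 -> slot 9
Insert 82: h=5 -> slot 5
Insert 45: h=1 -> slot 1
Insert 54: h=10 -> slot 10

Table: [None, 45, None, None, None, 82, None, None, None, 9, 54]


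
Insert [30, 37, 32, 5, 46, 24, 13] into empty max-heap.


Insert 30: [30]
Insert 37: [37, 30]
Insert 32: [37, 30, 32]
Insert 5: [37, 30, 32, 5]
Insert 46: [46, 37, 32, 5, 30]
Insert 24: [46, 37, 32, 5, 30, 24]
Insert 13: [46, 37, 32, 5, 30, 24, 13]

Final heap: [46, 37, 32, 5, 30, 24, 13]


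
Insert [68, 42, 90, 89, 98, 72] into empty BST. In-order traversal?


Insert 68: root
Insert 42: L from 68
Insert 90: R from 68
Insert 89: R from 68 -> L from 90
Insert 98: R from 68 -> R from 90
Insert 72: R from 68 -> L from 90 -> L from 89

In-order: [42, 68, 72, 89, 90, 98]


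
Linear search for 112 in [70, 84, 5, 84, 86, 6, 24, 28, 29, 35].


i=0: 70!=112
i=1: 84!=112
i=2: 5!=112
i=3: 84!=112
i=4: 86!=112
i=5: 6!=112
i=6: 24!=112
i=7: 28!=112
i=8: 29!=112
i=9: 35!=112

Not found, 10 comps


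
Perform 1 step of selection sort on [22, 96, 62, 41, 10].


Initial: [22, 96, 62, 41, 10]
Step 1: min=10 at 4
  Swap: [10, 96, 62, 41, 22]

After 1 step: [10, 96, 62, 41, 22]


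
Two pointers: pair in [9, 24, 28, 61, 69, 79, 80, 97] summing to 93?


lo=0(9)+hi=7(97)=106
lo=0(9)+hi=6(80)=89
lo=1(24)+hi=6(80)=104
lo=1(24)+hi=5(79)=103
lo=1(24)+hi=4(69)=93

Yes: 24+69=93


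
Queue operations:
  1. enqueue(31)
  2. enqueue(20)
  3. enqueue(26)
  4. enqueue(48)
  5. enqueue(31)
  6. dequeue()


enqueue(31) -> [31]
enqueue(20) -> [31, 20]
enqueue(26) -> [31, 20, 26]
enqueue(48) -> [31, 20, 26, 48]
enqueue(31) -> [31, 20, 26, 48, 31]
dequeue()->31, [20, 26, 48, 31]

Final queue: [20, 26, 48, 31]


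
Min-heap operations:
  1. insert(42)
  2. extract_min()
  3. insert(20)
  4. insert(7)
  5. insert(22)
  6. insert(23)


insert(42) -> [42]
extract_min()->42, []
insert(20) -> [20]
insert(7) -> [7, 20]
insert(22) -> [7, 20, 22]
insert(23) -> [7, 20, 22, 23]

Final heap: [7, 20, 22, 23]


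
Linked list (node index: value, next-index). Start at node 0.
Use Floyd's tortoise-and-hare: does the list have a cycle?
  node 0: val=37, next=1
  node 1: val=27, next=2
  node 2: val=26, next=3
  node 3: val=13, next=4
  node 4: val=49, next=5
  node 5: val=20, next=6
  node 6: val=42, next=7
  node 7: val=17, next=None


Floyd's tortoise (slow, +1) and hare (fast, +2):
  init: slow=0, fast=0
  step 1: slow=1, fast=2
  step 2: slow=2, fast=4
  step 3: slow=3, fast=6
  step 4: fast 6->7->None, no cycle

Cycle: no


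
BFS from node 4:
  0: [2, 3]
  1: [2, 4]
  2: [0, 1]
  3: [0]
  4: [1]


Visit 4, enqueue [1]
Visit 1, enqueue [2]
Visit 2, enqueue [0]
Visit 0, enqueue [3]
Visit 3, enqueue []

BFS order: [4, 1, 2, 0, 3]


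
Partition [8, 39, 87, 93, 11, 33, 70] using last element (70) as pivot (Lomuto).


Pivot: 70
  8 <= 70: advance i (no swap)
  39 <= 70: advance i (no swap)
  11 <= 70: swap -> [8, 39, 11, 93, 87, 33, 70]
  33 <= 70: swap -> [8, 39, 11, 33, 87, 93, 70]
Place pivot at 4: [8, 39, 11, 33, 70, 93, 87]

Partitioned: [8, 39, 11, 33, 70, 93, 87]


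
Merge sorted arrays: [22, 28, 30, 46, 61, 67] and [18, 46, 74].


Take 18 from B
Take 22 from A
Take 28 from A
Take 30 from A
Take 46 from A
Take 46 from B
Take 61 from A
Take 67 from A

Merged: [18, 22, 28, 30, 46, 46, 61, 67, 74]


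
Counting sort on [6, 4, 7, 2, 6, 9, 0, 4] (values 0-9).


Input: [6, 4, 7, 2, 6, 9, 0, 4]
Counts: [1, 0, 1, 0, 2, 0, 2, 1, 0, 1]

Sorted: [0, 2, 4, 4, 6, 6, 7, 9]


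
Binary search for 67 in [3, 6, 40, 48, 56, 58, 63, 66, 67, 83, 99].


Step 1: lo=0, hi=10, mid=5, val=58
Step 2: lo=6, hi=10, mid=8, val=67

Found at index 8


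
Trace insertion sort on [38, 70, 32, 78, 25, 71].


Initial: [38, 70, 32, 78, 25, 71]
Insert 70: [38, 70, 32, 78, 25, 71]
Insert 32: [32, 38, 70, 78, 25, 71]
Insert 78: [32, 38, 70, 78, 25, 71]
Insert 25: [25, 32, 38, 70, 78, 71]
Insert 71: [25, 32, 38, 70, 71, 78]

Sorted: [25, 32, 38, 70, 71, 78]


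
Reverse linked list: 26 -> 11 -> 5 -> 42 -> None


Step 1: curr=26, set curr.next=prev(None) | reversed so far: 26
Step 2: curr=11, set curr.next=prev(26) | reversed so far: 11 -> 26
Step 3: curr=5, set curr.next=prev(11) | reversed so far: 5 -> 11 -> 26
Step 4: curr=42, set curr.next=prev(5) | reversed so far: 42 -> 5 -> 11 -> 26

42 -> 5 -> 11 -> 26 -> None


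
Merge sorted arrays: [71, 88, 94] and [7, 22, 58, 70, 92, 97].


Take 7 from B
Take 22 from B
Take 58 from B
Take 70 from B
Take 71 from A
Take 88 from A
Take 92 from B
Take 94 from A

Merged: [7, 22, 58, 70, 71, 88, 92, 94, 97]


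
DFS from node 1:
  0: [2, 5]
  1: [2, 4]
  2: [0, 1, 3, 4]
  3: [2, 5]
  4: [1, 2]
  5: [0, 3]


Visit 1, push [4, 2]
Visit 2, push [4, 3, 0]
Visit 0, push [5]
Visit 5, push [3]
Visit 3, push []
Visit 4, push []

DFS order: [1, 2, 0, 5, 3, 4]


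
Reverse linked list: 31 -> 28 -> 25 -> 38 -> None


Step 1: curr=31, set curr.next=prev(None) | reversed so far: 31
Step 2: curr=28, set curr.next=prev(31) | reversed so far: 28 -> 31
Step 3: curr=25, set curr.next=prev(28) | reversed so far: 25 -> 28 -> 31
Step 4: curr=38, set curr.next=prev(25) | reversed so far: 38 -> 25 -> 28 -> 31

38 -> 25 -> 28 -> 31 -> None


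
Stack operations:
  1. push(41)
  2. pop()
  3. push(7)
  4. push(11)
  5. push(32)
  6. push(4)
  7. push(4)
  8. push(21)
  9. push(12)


push(41) -> [41]
pop()->41, []
push(7) -> [7]
push(11) -> [7, 11]
push(32) -> [7, 11, 32]
push(4) -> [7, 11, 32, 4]
push(4) -> [7, 11, 32, 4, 4]
push(21) -> [7, 11, 32, 4, 4, 21]
push(12) -> [7, 11, 32, 4, 4, 21, 12]

Final stack: [7, 11, 32, 4, 4, 21, 12]


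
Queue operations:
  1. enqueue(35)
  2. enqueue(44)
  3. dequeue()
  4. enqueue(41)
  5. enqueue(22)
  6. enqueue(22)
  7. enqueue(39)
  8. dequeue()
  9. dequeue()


enqueue(35) -> [35]
enqueue(44) -> [35, 44]
dequeue()->35, [44]
enqueue(41) -> [44, 41]
enqueue(22) -> [44, 41, 22]
enqueue(22) -> [44, 41, 22, 22]
enqueue(39) -> [44, 41, 22, 22, 39]
dequeue()->44, [41, 22, 22, 39]
dequeue()->41, [22, 22, 39]

Final queue: [22, 22, 39]


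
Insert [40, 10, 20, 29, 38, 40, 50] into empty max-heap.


Insert 40: [40]
Insert 10: [40, 10]
Insert 20: [40, 10, 20]
Insert 29: [40, 29, 20, 10]
Insert 38: [40, 38, 20, 10, 29]
Insert 40: [40, 38, 40, 10, 29, 20]
Insert 50: [50, 38, 40, 10, 29, 20, 40]

Final heap: [50, 38, 40, 10, 29, 20, 40]


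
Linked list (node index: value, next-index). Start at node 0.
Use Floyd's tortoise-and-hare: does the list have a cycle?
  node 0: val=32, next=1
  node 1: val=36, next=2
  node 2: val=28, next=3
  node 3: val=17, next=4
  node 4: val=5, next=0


Floyd's tortoise (slow, +1) and hare (fast, +2):
  init: slow=0, fast=0
  step 1: slow=1, fast=2
  step 2: slow=2, fast=4
  step 3: slow=3, fast=1
  step 4: slow=4, fast=3
  step 5: slow=0, fast=0
  slow == fast at node 0: cycle detected

Cycle: yes


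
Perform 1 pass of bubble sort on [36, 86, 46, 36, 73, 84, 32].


Initial: [36, 86, 46, 36, 73, 84, 32]
Pass 1: [36, 46, 36, 73, 84, 32, 86] (5 swaps)

After 1 pass: [36, 46, 36, 73, 84, 32, 86]


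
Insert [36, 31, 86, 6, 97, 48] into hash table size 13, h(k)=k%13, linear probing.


Insert 36: h=10 -> slot 10
Insert 31: h=5 -> slot 5
Insert 86: h=8 -> slot 8
Insert 6: h=6 -> slot 6
Insert 97: h=6, 1 probes -> slot 7
Insert 48: h=9 -> slot 9

Table: [None, None, None, None, None, 31, 6, 97, 86, 48, 36, None, None]


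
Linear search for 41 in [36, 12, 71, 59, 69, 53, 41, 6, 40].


i=0: 36!=41
i=1: 12!=41
i=2: 71!=41
i=3: 59!=41
i=4: 69!=41
i=5: 53!=41
i=6: 41==41 found!

Found at 6, 7 comps


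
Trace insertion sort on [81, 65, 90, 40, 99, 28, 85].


Initial: [81, 65, 90, 40, 99, 28, 85]
Insert 65: [65, 81, 90, 40, 99, 28, 85]
Insert 90: [65, 81, 90, 40, 99, 28, 85]
Insert 40: [40, 65, 81, 90, 99, 28, 85]
Insert 99: [40, 65, 81, 90, 99, 28, 85]
Insert 28: [28, 40, 65, 81, 90, 99, 85]
Insert 85: [28, 40, 65, 81, 85, 90, 99]

Sorted: [28, 40, 65, 81, 85, 90, 99]


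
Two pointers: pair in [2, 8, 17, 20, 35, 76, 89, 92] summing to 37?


lo=0(2)+hi=7(92)=94
lo=0(2)+hi=6(89)=91
lo=0(2)+hi=5(76)=78
lo=0(2)+hi=4(35)=37

Yes: 2+35=37


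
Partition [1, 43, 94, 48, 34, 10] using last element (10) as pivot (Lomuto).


Pivot: 10
  1 <= 10: advance i (no swap)
Place pivot at 1: [1, 10, 94, 48, 34, 43]

Partitioned: [1, 10, 94, 48, 34, 43]


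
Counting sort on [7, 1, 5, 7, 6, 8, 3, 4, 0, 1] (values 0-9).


Input: [7, 1, 5, 7, 6, 8, 3, 4, 0, 1]
Counts: [1, 2, 0, 1, 1, 1, 1, 2, 1, 0]

Sorted: [0, 1, 1, 3, 4, 5, 6, 7, 7, 8]


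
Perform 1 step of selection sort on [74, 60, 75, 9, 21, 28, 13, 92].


Initial: [74, 60, 75, 9, 21, 28, 13, 92]
Step 1: min=9 at 3
  Swap: [9, 60, 75, 74, 21, 28, 13, 92]

After 1 step: [9, 60, 75, 74, 21, 28, 13, 92]


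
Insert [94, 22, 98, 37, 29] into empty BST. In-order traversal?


Insert 94: root
Insert 22: L from 94
Insert 98: R from 94
Insert 37: L from 94 -> R from 22
Insert 29: L from 94 -> R from 22 -> L from 37

In-order: [22, 29, 37, 94, 98]


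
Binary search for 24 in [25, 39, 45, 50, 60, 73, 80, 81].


Step 1: lo=0, hi=7, mid=3, val=50
Step 2: lo=0, hi=2, mid=1, val=39
Step 3: lo=0, hi=0, mid=0, val=25

Not found


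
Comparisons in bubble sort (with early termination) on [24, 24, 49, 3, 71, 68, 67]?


Algorithm: bubble sort (with early termination)
Input: [24, 24, 49, 3, 71, 68, 67]
Sorted: [3, 24, 24, 49, 67, 68, 71]

18


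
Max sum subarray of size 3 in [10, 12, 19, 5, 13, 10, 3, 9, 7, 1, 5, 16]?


[0:3]: 41
[1:4]: 36
[2:5]: 37
[3:6]: 28
[4:7]: 26
[5:8]: 22
[6:9]: 19
[7:10]: 17
[8:11]: 13
[9:12]: 22

Max: 41 at [0:3]


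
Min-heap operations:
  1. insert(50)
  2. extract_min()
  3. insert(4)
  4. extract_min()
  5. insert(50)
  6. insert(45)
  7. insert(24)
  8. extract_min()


insert(50) -> [50]
extract_min()->50, []
insert(4) -> [4]
extract_min()->4, []
insert(50) -> [50]
insert(45) -> [45, 50]
insert(24) -> [24, 50, 45]
extract_min()->24, [45, 50]

Final heap: [45, 50]


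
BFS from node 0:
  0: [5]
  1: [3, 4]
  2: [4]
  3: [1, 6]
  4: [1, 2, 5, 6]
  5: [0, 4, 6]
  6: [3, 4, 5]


Visit 0, enqueue [5]
Visit 5, enqueue [4, 6]
Visit 4, enqueue [1, 2]
Visit 6, enqueue [3]
Visit 1, enqueue []
Visit 2, enqueue []
Visit 3, enqueue []

BFS order: [0, 5, 4, 6, 1, 2, 3]


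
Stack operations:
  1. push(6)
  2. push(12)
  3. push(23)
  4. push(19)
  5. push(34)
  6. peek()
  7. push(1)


push(6) -> [6]
push(12) -> [6, 12]
push(23) -> [6, 12, 23]
push(19) -> [6, 12, 23, 19]
push(34) -> [6, 12, 23, 19, 34]
peek()->34
push(1) -> [6, 12, 23, 19, 34, 1]

Final stack: [6, 12, 23, 19, 34, 1]


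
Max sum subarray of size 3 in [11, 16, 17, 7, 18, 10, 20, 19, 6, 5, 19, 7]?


[0:3]: 44
[1:4]: 40
[2:5]: 42
[3:6]: 35
[4:7]: 48
[5:8]: 49
[6:9]: 45
[7:10]: 30
[8:11]: 30
[9:12]: 31

Max: 49 at [5:8]


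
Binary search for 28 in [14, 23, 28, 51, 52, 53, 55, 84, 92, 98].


Step 1: lo=0, hi=9, mid=4, val=52
Step 2: lo=0, hi=3, mid=1, val=23
Step 3: lo=2, hi=3, mid=2, val=28

Found at index 2


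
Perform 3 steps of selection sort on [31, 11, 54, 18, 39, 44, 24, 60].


Initial: [31, 11, 54, 18, 39, 44, 24, 60]
Step 1: min=11 at 1
  Swap: [11, 31, 54, 18, 39, 44, 24, 60]
Step 2: min=18 at 3
  Swap: [11, 18, 54, 31, 39, 44, 24, 60]
Step 3: min=24 at 6
  Swap: [11, 18, 24, 31, 39, 44, 54, 60]

After 3 steps: [11, 18, 24, 31, 39, 44, 54, 60]


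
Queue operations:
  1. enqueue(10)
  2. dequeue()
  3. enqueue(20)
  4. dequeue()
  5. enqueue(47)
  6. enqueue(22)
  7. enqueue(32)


enqueue(10) -> [10]
dequeue()->10, []
enqueue(20) -> [20]
dequeue()->20, []
enqueue(47) -> [47]
enqueue(22) -> [47, 22]
enqueue(32) -> [47, 22, 32]

Final queue: [47, 22, 32]


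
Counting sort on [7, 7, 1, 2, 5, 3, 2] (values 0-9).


Input: [7, 7, 1, 2, 5, 3, 2]
Counts: [0, 1, 2, 1, 0, 1, 0, 2, 0, 0]

Sorted: [1, 2, 2, 3, 5, 7, 7]


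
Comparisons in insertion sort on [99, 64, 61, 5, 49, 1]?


Algorithm: insertion sort
Input: [99, 64, 61, 5, 49, 1]
Sorted: [1, 5, 49, 61, 64, 99]

15


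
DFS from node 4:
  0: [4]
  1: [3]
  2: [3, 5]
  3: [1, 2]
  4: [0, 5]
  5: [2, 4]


Visit 4, push [5, 0]
Visit 0, push []
Visit 5, push [2]
Visit 2, push [3]
Visit 3, push [1]
Visit 1, push []

DFS order: [4, 0, 5, 2, 3, 1]


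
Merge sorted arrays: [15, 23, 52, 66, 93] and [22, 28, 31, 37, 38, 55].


Take 15 from A
Take 22 from B
Take 23 from A
Take 28 from B
Take 31 from B
Take 37 from B
Take 38 from B
Take 52 from A
Take 55 from B

Merged: [15, 22, 23, 28, 31, 37, 38, 52, 55, 66, 93]


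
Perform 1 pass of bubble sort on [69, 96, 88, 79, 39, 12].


Initial: [69, 96, 88, 79, 39, 12]
Pass 1: [69, 88, 79, 39, 12, 96] (4 swaps)

After 1 pass: [69, 88, 79, 39, 12, 96]


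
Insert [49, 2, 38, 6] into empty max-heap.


Insert 49: [49]
Insert 2: [49, 2]
Insert 38: [49, 2, 38]
Insert 6: [49, 6, 38, 2]

Final heap: [49, 6, 38, 2]


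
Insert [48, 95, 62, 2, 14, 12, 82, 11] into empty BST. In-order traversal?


Insert 48: root
Insert 95: R from 48
Insert 62: R from 48 -> L from 95
Insert 2: L from 48
Insert 14: L from 48 -> R from 2
Insert 12: L from 48 -> R from 2 -> L from 14
Insert 82: R from 48 -> L from 95 -> R from 62
Insert 11: L from 48 -> R from 2 -> L from 14 -> L from 12

In-order: [2, 11, 12, 14, 48, 62, 82, 95]


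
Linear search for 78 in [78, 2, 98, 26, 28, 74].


i=0: 78==78 found!

Found at 0, 1 comps


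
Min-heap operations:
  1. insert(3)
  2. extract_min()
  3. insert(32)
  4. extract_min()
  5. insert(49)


insert(3) -> [3]
extract_min()->3, []
insert(32) -> [32]
extract_min()->32, []
insert(49) -> [49]

Final heap: [49]


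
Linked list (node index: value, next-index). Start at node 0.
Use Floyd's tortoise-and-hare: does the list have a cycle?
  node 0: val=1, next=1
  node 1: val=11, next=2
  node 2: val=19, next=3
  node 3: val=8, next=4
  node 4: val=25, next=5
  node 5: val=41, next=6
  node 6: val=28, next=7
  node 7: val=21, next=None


Floyd's tortoise (slow, +1) and hare (fast, +2):
  init: slow=0, fast=0
  step 1: slow=1, fast=2
  step 2: slow=2, fast=4
  step 3: slow=3, fast=6
  step 4: fast 6->7->None, no cycle

Cycle: no


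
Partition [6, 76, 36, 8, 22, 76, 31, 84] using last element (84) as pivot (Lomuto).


Pivot: 84
  6 <= 84: advance i (no swap)
  76 <= 84: advance i (no swap)
  36 <= 84: advance i (no swap)
  8 <= 84: advance i (no swap)
  22 <= 84: advance i (no swap)
  76 <= 84: advance i (no swap)
  31 <= 84: advance i (no swap)
Place pivot at 7: [6, 76, 36, 8, 22, 76, 31, 84]

Partitioned: [6, 76, 36, 8, 22, 76, 31, 84]


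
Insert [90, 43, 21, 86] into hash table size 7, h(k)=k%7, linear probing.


Insert 90: h=6 -> slot 6
Insert 43: h=1 -> slot 1
Insert 21: h=0 -> slot 0
Insert 86: h=2 -> slot 2

Table: [21, 43, 86, None, None, None, 90]


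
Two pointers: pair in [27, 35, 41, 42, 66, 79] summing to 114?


lo=0(27)+hi=5(79)=106
lo=1(35)+hi=5(79)=114

Yes: 35+79=114


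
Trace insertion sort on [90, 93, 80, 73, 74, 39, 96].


Initial: [90, 93, 80, 73, 74, 39, 96]
Insert 93: [90, 93, 80, 73, 74, 39, 96]
Insert 80: [80, 90, 93, 73, 74, 39, 96]
Insert 73: [73, 80, 90, 93, 74, 39, 96]
Insert 74: [73, 74, 80, 90, 93, 39, 96]
Insert 39: [39, 73, 74, 80, 90, 93, 96]
Insert 96: [39, 73, 74, 80, 90, 93, 96]

Sorted: [39, 73, 74, 80, 90, 93, 96]


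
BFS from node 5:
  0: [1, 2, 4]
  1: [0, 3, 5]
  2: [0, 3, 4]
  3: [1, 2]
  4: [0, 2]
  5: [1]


Visit 5, enqueue [1]
Visit 1, enqueue [0, 3]
Visit 0, enqueue [2, 4]
Visit 3, enqueue []
Visit 2, enqueue []
Visit 4, enqueue []

BFS order: [5, 1, 0, 3, 2, 4]


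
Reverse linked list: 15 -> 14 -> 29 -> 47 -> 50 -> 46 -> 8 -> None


Step 1: curr=15, set curr.next=prev(None) | reversed so far: 15
Step 2: curr=14, set curr.next=prev(15) | reversed so far: 14 -> 15
Step 3: curr=29, set curr.next=prev(14) | reversed so far: 29 -> 14 -> 15
Step 4: curr=47, set curr.next=prev(29) | reversed so far: 47 -> 29 -> 14 -> 15
Step 5: curr=50, set curr.next=prev(47) | reversed so far: 50 -> 47 -> 29 -> 14 -> 15
Step 6: curr=46, set curr.next=prev(50) | reversed so far: 46 -> 50 -> 47 -> 29 -> 14 -> 15
Step 7: curr=8, set curr.next=prev(46) | reversed so far: 8 -> 46 -> 50 -> 47 -> 29 -> 14 -> 15

8 -> 46 -> 50 -> 47 -> 29 -> 14 -> 15 -> None


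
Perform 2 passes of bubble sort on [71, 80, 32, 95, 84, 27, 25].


Initial: [71, 80, 32, 95, 84, 27, 25]
Pass 1: [71, 32, 80, 84, 27, 25, 95] (4 swaps)
Pass 2: [32, 71, 80, 27, 25, 84, 95] (3 swaps)

After 2 passes: [32, 71, 80, 27, 25, 84, 95]


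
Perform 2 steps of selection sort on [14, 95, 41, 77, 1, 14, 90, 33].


Initial: [14, 95, 41, 77, 1, 14, 90, 33]
Step 1: min=1 at 4
  Swap: [1, 95, 41, 77, 14, 14, 90, 33]
Step 2: min=14 at 4
  Swap: [1, 14, 41, 77, 95, 14, 90, 33]

After 2 steps: [1, 14, 41, 77, 95, 14, 90, 33]


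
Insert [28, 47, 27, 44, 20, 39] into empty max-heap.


Insert 28: [28]
Insert 47: [47, 28]
Insert 27: [47, 28, 27]
Insert 44: [47, 44, 27, 28]
Insert 20: [47, 44, 27, 28, 20]
Insert 39: [47, 44, 39, 28, 20, 27]

Final heap: [47, 44, 39, 28, 20, 27]


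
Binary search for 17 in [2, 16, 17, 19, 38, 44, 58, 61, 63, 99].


Step 1: lo=0, hi=9, mid=4, val=38
Step 2: lo=0, hi=3, mid=1, val=16
Step 3: lo=2, hi=3, mid=2, val=17

Found at index 2


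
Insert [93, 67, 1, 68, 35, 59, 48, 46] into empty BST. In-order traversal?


Insert 93: root
Insert 67: L from 93
Insert 1: L from 93 -> L from 67
Insert 68: L from 93 -> R from 67
Insert 35: L from 93 -> L from 67 -> R from 1
Insert 59: L from 93 -> L from 67 -> R from 1 -> R from 35
Insert 48: L from 93 -> L from 67 -> R from 1 -> R from 35 -> L from 59
Insert 46: L from 93 -> L from 67 -> R from 1 -> R from 35 -> L from 59 -> L from 48

In-order: [1, 35, 46, 48, 59, 67, 68, 93]


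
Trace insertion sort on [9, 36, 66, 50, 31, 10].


Initial: [9, 36, 66, 50, 31, 10]
Insert 36: [9, 36, 66, 50, 31, 10]
Insert 66: [9, 36, 66, 50, 31, 10]
Insert 50: [9, 36, 50, 66, 31, 10]
Insert 31: [9, 31, 36, 50, 66, 10]
Insert 10: [9, 10, 31, 36, 50, 66]

Sorted: [9, 10, 31, 36, 50, 66]


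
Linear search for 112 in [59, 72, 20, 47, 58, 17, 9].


i=0: 59!=112
i=1: 72!=112
i=2: 20!=112
i=3: 47!=112
i=4: 58!=112
i=5: 17!=112
i=6: 9!=112

Not found, 7 comps


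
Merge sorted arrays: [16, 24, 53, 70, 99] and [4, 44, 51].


Take 4 from B
Take 16 from A
Take 24 from A
Take 44 from B
Take 51 from B

Merged: [4, 16, 24, 44, 51, 53, 70, 99]


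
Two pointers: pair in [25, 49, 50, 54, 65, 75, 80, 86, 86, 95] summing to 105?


lo=0(25)+hi=9(95)=120
lo=0(25)+hi=8(86)=111
lo=0(25)+hi=7(86)=111
lo=0(25)+hi=6(80)=105

Yes: 25+80=105


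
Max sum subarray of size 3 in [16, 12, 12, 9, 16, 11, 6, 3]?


[0:3]: 40
[1:4]: 33
[2:5]: 37
[3:6]: 36
[4:7]: 33
[5:8]: 20

Max: 40 at [0:3]


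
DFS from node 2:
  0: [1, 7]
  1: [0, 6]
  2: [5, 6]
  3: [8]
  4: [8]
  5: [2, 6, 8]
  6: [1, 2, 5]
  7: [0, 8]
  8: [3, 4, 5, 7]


Visit 2, push [6, 5]
Visit 5, push [8, 6]
Visit 6, push [1]
Visit 1, push [0]
Visit 0, push [7]
Visit 7, push [8]
Visit 8, push [4, 3]
Visit 3, push []
Visit 4, push []

DFS order: [2, 5, 6, 1, 0, 7, 8, 3, 4]


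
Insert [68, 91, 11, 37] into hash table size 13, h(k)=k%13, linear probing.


Insert 68: h=3 -> slot 3
Insert 91: h=0 -> slot 0
Insert 11: h=11 -> slot 11
Insert 37: h=11, 1 probes -> slot 12

Table: [91, None, None, 68, None, None, None, None, None, None, None, 11, 37]


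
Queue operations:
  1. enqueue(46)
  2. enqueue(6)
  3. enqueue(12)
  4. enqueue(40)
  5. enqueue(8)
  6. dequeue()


enqueue(46) -> [46]
enqueue(6) -> [46, 6]
enqueue(12) -> [46, 6, 12]
enqueue(40) -> [46, 6, 12, 40]
enqueue(8) -> [46, 6, 12, 40, 8]
dequeue()->46, [6, 12, 40, 8]

Final queue: [6, 12, 40, 8]


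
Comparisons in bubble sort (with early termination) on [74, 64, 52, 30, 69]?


Algorithm: bubble sort (with early termination)
Input: [74, 64, 52, 30, 69]
Sorted: [30, 52, 64, 69, 74]

10


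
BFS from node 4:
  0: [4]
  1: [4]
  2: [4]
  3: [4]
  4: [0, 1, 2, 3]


Visit 4, enqueue [0, 1, 2, 3]
Visit 0, enqueue []
Visit 1, enqueue []
Visit 2, enqueue []
Visit 3, enqueue []

BFS order: [4, 0, 1, 2, 3]


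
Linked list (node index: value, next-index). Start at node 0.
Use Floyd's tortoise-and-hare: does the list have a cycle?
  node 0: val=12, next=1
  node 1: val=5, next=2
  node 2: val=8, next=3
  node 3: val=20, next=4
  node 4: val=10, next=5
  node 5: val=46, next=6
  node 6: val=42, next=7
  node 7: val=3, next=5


Floyd's tortoise (slow, +1) and hare (fast, +2):
  init: slow=0, fast=0
  step 1: slow=1, fast=2
  step 2: slow=2, fast=4
  step 3: slow=3, fast=6
  step 4: slow=4, fast=5
  step 5: slow=5, fast=7
  step 6: slow=6, fast=6
  slow == fast at node 6: cycle detected

Cycle: yes


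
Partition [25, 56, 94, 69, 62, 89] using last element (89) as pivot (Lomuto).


Pivot: 89
  25 <= 89: advance i (no swap)
  56 <= 89: advance i (no swap)
  69 <= 89: swap -> [25, 56, 69, 94, 62, 89]
  62 <= 89: swap -> [25, 56, 69, 62, 94, 89]
Place pivot at 4: [25, 56, 69, 62, 89, 94]

Partitioned: [25, 56, 69, 62, 89, 94]


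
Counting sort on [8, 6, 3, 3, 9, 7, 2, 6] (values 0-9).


Input: [8, 6, 3, 3, 9, 7, 2, 6]
Counts: [0, 0, 1, 2, 0, 0, 2, 1, 1, 1]

Sorted: [2, 3, 3, 6, 6, 7, 8, 9]


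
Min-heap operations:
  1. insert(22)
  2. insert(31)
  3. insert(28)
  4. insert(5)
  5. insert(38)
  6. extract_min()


insert(22) -> [22]
insert(31) -> [22, 31]
insert(28) -> [22, 31, 28]
insert(5) -> [5, 22, 28, 31]
insert(38) -> [5, 22, 28, 31, 38]
extract_min()->5, [22, 31, 28, 38]

Final heap: [22, 31, 28, 38]


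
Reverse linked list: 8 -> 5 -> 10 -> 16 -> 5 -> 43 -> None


Step 1: curr=8, set curr.next=prev(None) | reversed so far: 8
Step 2: curr=5, set curr.next=prev(8) | reversed so far: 5 -> 8
Step 3: curr=10, set curr.next=prev(5) | reversed so far: 10 -> 5 -> 8
Step 4: curr=16, set curr.next=prev(10) | reversed so far: 16 -> 10 -> 5 -> 8
Step 5: curr=5, set curr.next=prev(16) | reversed so far: 5 -> 16 -> 10 -> 5 -> 8
Step 6: curr=43, set curr.next=prev(5) | reversed so far: 43 -> 5 -> 16 -> 10 -> 5 -> 8

43 -> 5 -> 16 -> 10 -> 5 -> 8 -> None


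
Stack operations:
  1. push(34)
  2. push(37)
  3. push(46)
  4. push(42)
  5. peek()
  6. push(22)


push(34) -> [34]
push(37) -> [34, 37]
push(46) -> [34, 37, 46]
push(42) -> [34, 37, 46, 42]
peek()->42
push(22) -> [34, 37, 46, 42, 22]

Final stack: [34, 37, 46, 42, 22]


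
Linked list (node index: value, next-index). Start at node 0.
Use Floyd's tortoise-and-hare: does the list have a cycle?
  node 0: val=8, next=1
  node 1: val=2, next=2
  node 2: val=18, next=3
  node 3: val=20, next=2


Floyd's tortoise (slow, +1) and hare (fast, +2):
  init: slow=0, fast=0
  step 1: slow=1, fast=2
  step 2: slow=2, fast=2
  slow == fast at node 2: cycle detected

Cycle: yes


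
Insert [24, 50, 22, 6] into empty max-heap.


Insert 24: [24]
Insert 50: [50, 24]
Insert 22: [50, 24, 22]
Insert 6: [50, 24, 22, 6]

Final heap: [50, 24, 22, 6]


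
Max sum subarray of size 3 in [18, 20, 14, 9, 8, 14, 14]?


[0:3]: 52
[1:4]: 43
[2:5]: 31
[3:6]: 31
[4:7]: 36

Max: 52 at [0:3]


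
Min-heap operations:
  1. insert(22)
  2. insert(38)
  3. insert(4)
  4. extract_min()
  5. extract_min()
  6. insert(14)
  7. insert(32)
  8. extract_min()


insert(22) -> [22]
insert(38) -> [22, 38]
insert(4) -> [4, 38, 22]
extract_min()->4, [22, 38]
extract_min()->22, [38]
insert(14) -> [14, 38]
insert(32) -> [14, 38, 32]
extract_min()->14, [32, 38]

Final heap: [32, 38]


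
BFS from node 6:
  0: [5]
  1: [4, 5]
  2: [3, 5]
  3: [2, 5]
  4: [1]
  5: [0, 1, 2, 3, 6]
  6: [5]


Visit 6, enqueue [5]
Visit 5, enqueue [0, 1, 2, 3]
Visit 0, enqueue []
Visit 1, enqueue [4]
Visit 2, enqueue []
Visit 3, enqueue []
Visit 4, enqueue []

BFS order: [6, 5, 0, 1, 2, 3, 4]


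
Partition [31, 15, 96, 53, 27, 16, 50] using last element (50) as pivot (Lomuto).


Pivot: 50
  31 <= 50: advance i (no swap)
  15 <= 50: advance i (no swap)
  27 <= 50: swap -> [31, 15, 27, 53, 96, 16, 50]
  16 <= 50: swap -> [31, 15, 27, 16, 96, 53, 50]
Place pivot at 4: [31, 15, 27, 16, 50, 53, 96]

Partitioned: [31, 15, 27, 16, 50, 53, 96]


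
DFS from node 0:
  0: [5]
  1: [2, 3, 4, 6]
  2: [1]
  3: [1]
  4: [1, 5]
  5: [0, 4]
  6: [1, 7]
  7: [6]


Visit 0, push [5]
Visit 5, push [4]
Visit 4, push [1]
Visit 1, push [6, 3, 2]
Visit 2, push []
Visit 3, push []
Visit 6, push [7]
Visit 7, push []

DFS order: [0, 5, 4, 1, 2, 3, 6, 7]


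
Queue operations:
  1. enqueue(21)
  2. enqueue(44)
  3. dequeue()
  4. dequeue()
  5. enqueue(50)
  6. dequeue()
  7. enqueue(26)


enqueue(21) -> [21]
enqueue(44) -> [21, 44]
dequeue()->21, [44]
dequeue()->44, []
enqueue(50) -> [50]
dequeue()->50, []
enqueue(26) -> [26]

Final queue: [26]


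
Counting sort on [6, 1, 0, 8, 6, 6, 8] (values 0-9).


Input: [6, 1, 0, 8, 6, 6, 8]
Counts: [1, 1, 0, 0, 0, 0, 3, 0, 2, 0]

Sorted: [0, 1, 6, 6, 6, 8, 8]


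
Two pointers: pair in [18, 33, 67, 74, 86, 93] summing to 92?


lo=0(18)+hi=5(93)=111
lo=0(18)+hi=4(86)=104
lo=0(18)+hi=3(74)=92

Yes: 18+74=92


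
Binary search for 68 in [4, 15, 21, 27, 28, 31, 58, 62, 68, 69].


Step 1: lo=0, hi=9, mid=4, val=28
Step 2: lo=5, hi=9, mid=7, val=62
Step 3: lo=8, hi=9, mid=8, val=68

Found at index 8


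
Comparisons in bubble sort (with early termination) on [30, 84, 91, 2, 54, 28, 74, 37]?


Algorithm: bubble sort (with early termination)
Input: [30, 84, 91, 2, 54, 28, 74, 37]
Sorted: [2, 28, 30, 37, 54, 74, 84, 91]

25


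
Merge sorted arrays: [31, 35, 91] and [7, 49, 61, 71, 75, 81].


Take 7 from B
Take 31 from A
Take 35 from A
Take 49 from B
Take 61 from B
Take 71 from B
Take 75 from B
Take 81 from B

Merged: [7, 31, 35, 49, 61, 71, 75, 81, 91]


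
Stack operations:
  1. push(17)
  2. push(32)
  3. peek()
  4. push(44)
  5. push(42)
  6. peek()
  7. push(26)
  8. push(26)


push(17) -> [17]
push(32) -> [17, 32]
peek()->32
push(44) -> [17, 32, 44]
push(42) -> [17, 32, 44, 42]
peek()->42
push(26) -> [17, 32, 44, 42, 26]
push(26) -> [17, 32, 44, 42, 26, 26]

Final stack: [17, 32, 44, 42, 26, 26]


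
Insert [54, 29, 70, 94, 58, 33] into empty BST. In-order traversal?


Insert 54: root
Insert 29: L from 54
Insert 70: R from 54
Insert 94: R from 54 -> R from 70
Insert 58: R from 54 -> L from 70
Insert 33: L from 54 -> R from 29

In-order: [29, 33, 54, 58, 70, 94]


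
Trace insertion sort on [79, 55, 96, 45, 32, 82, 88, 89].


Initial: [79, 55, 96, 45, 32, 82, 88, 89]
Insert 55: [55, 79, 96, 45, 32, 82, 88, 89]
Insert 96: [55, 79, 96, 45, 32, 82, 88, 89]
Insert 45: [45, 55, 79, 96, 32, 82, 88, 89]
Insert 32: [32, 45, 55, 79, 96, 82, 88, 89]
Insert 82: [32, 45, 55, 79, 82, 96, 88, 89]
Insert 88: [32, 45, 55, 79, 82, 88, 96, 89]
Insert 89: [32, 45, 55, 79, 82, 88, 89, 96]

Sorted: [32, 45, 55, 79, 82, 88, 89, 96]


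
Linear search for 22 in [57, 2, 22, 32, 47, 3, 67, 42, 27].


i=0: 57!=22
i=1: 2!=22
i=2: 22==22 found!

Found at 2, 3 comps
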